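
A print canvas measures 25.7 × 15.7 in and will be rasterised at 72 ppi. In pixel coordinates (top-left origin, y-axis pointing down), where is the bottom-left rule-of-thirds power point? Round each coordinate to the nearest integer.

In pixels the canvas is 25.7 × 72 = 1850.4 wide and 15.7 × 72 = 1130.4 tall.
The bottom-left point is one-third across and two-thirds down:
x = 1 × 1850.4/3 ≈ 617; y = 2 × 1130.4/3 ≈ 754.

(617, 754)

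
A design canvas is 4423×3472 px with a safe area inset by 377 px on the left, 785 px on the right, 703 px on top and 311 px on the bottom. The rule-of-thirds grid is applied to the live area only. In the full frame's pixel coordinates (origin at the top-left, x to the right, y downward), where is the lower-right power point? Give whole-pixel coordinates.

(2551, 2342)

Content width = 4423 − 377 − 785 = 3261 px; content height = 3472 − 703 − 311 = 2458 px.
Lower-right is two-thirds across and two-thirds down within the live area.
x = 377 + 2 × 3261/3 = 377 + 2174.00 ≈ 2551
y = 703 + 2 × 2458/3 = 703 + 1638.67 ≈ 2342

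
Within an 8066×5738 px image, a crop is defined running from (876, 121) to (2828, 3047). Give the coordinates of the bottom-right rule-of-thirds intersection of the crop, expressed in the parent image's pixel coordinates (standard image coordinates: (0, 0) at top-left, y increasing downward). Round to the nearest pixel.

Crop width = 2828 − 876 = 1952 px; one third is 650.67 px.
Crop height = 3047 − 121 = 2926 px; one third is 975.33 px.
The bottom-right point is two-thirds across and two-thirds down within the crop:
x = 876 + 2 × 650.67 ≈ 2177; y = 121 + 2 × 975.33 ≈ 2072.

x = 2177 px, y = 2072 px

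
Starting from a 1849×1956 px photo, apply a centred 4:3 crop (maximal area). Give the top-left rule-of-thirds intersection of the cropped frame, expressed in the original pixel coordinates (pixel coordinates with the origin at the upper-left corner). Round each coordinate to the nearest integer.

1849/1956 < 4/3, so the 4:3 crop keeps the full width 1849 and trims height to 1849 × 3/4 = 1386.75 px.
Top offset = (1956 − 1386.75)/2 = 284.62 px; left offset = 0.
Top-left is one-third across and one-third down within the crop:
x = 0.00 + 1 × 1849.00/3 ≈ 616; y = 284.62 + 1 × 1386.75/3 ≈ 747.

(616, 747)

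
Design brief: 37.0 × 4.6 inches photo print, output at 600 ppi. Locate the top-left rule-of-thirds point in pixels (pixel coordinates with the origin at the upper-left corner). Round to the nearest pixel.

In pixels the canvas is 37.0 × 600 = 22200 wide and 4.6 × 600 = 2760 tall.
The top-left point is one-third across and one-third down:
x = 1 × 22200/3 ≈ 7400; y = 1 × 2760/3 ≈ 920.

x = 7400 px, y = 920 px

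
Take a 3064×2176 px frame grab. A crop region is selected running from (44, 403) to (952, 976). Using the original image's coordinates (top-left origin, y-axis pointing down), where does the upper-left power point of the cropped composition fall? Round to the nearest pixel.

x = 347 px, y = 594 px

Crop width = 952 − 44 = 908 px; one third is 302.67 px.
Crop height = 976 − 403 = 573 px; one third is 191.00 px.
The upper-left point is one-third across and one-third down within the crop:
x = 44 + 1 × 302.67 ≈ 347; y = 403 + 1 × 191.00 ≈ 594.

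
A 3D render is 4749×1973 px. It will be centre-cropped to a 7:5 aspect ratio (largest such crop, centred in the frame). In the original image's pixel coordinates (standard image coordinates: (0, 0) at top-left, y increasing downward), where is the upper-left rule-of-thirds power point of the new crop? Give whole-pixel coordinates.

x = 1914 px, y = 658 px

4749/1973 > 7/5, so the 7:5 crop keeps the full height 1973 and trims width to 1973 × 7/5 = 2762.20 px.
Left offset = (4749 − 2762.20)/2 = 993.40 px; top offset = 0.
Upper-left is one-third across and one-third down within the crop:
x = 993.40 + 1 × 2762.20/3 ≈ 1914; y = 0.00 + 1 × 1973.00/3 ≈ 658.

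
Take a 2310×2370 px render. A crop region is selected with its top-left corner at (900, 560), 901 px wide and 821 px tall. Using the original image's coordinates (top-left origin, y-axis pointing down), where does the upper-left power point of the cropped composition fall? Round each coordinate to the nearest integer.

(1200, 834)

One third of the crop width 901 is 300.33 px.
One third of the crop height 821 is 273.67 px.
The upper-left point is one-third across and one-third down within the crop:
x = 900 + 1 × 300.33 ≈ 1200; y = 560 + 1 × 273.67 ≈ 834.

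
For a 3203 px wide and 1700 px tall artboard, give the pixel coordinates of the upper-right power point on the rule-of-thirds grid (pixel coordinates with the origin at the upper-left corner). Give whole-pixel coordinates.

x = 2135 px, y = 567 px

The upper-right point sits two-thirds of the way across and one-third of the way down.
x = 2 × 3203/3 ≈ 2135; y = 1 × 1700/3 ≈ 567.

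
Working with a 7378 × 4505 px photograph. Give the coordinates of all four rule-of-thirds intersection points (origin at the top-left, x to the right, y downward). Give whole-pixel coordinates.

One third of 7378 is 2459.33; one third of 4505 is 1501.67.
Vertical third lines at x = 2459 and x = 4919; horizontal third lines at y = 1502 and y = 3003.

(2459, 1502), (4919, 1502), (2459, 3003), (4919, 3003)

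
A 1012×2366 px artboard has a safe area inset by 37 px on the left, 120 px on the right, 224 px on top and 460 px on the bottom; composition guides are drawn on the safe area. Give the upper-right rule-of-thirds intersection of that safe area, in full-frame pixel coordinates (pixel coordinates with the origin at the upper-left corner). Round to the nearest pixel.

(607, 785)

Content width = 1012 − 37 − 120 = 855 px; content height = 2366 − 224 − 460 = 1682 px.
Upper-right is two-thirds across and one-third down within the safe area.
x = 37 + 2 × 855/3 = 37 + 570.00 ≈ 607
y = 224 + 1 × 1682/3 = 224 + 560.67 ≈ 785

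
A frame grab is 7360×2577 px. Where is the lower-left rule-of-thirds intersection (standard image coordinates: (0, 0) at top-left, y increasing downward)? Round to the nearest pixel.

(2453, 1718)

The lower-left point sits one-third of the way across and two-thirds of the way down.
x = 1 × 7360/3 ≈ 2453; y = 2 × 2577/3 ≈ 1718.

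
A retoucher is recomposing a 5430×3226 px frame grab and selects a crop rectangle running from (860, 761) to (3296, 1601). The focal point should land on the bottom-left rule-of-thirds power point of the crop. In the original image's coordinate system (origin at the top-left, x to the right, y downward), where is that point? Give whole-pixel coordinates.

Crop width = 3296 − 860 = 2436 px; one third is 812.00 px.
Crop height = 1601 − 761 = 840 px; one third is 280.00 px.
The bottom-left point is one-third across and two-thirds down within the crop:
x = 860 + 1 × 812.00 ≈ 1672; y = 761 + 2 × 280.00 ≈ 1321.

x = 1672 px, y = 1321 px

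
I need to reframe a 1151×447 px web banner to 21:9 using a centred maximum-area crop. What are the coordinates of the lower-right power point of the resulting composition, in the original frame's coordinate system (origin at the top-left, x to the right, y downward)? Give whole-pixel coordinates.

(749, 298)

1151/447 > 21/9, so the 21:9 crop keeps the full height 447 and trims width to 447 × 21/9 = 1043.00 px.
Left offset = (1151 − 1043.00)/2 = 54.00 px; top offset = 0.
Lower-right is two-thirds across and two-thirds down within the crop:
x = 54.00 + 2 × 1043.00/3 ≈ 749; y = 0.00 + 2 × 447.00/3 ≈ 298.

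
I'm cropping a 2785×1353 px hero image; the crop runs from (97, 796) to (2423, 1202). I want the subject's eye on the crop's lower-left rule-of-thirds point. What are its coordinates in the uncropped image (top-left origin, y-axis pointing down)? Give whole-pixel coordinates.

Crop width = 2423 − 97 = 2326 px; one third is 775.33 px.
Crop height = 1202 − 796 = 406 px; one third is 135.33 px.
The lower-left point is one-third across and two-thirds down within the crop:
x = 97 + 1 × 775.33 ≈ 872; y = 796 + 2 × 135.33 ≈ 1067.

(872, 1067)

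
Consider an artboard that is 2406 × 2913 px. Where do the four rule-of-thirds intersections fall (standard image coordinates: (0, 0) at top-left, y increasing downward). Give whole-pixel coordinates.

(802, 971), (1604, 971), (802, 1942), (1604, 1942)

One third of 2406 is 802; one third of 2913 is 971.
Vertical third lines at x = 802 and x = 1604; horizontal third lines at y = 971 and y = 1942.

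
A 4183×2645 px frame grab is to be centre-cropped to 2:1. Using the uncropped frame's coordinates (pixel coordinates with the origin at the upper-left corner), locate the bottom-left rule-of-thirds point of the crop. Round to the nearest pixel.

4183/2645 < 2/1, so the 2:1 crop keeps the full width 4183 and trims height to 4183 × 1/2 = 2091.50 px.
Top offset = (2645 − 2091.50)/2 = 276.75 px; left offset = 0.
Bottom-left is one-third across and two-thirds down within the crop:
x = 0.00 + 1 × 4183.00/3 ≈ 1394; y = 276.75 + 2 × 2091.50/3 ≈ 1671.

x = 1394 px, y = 1671 px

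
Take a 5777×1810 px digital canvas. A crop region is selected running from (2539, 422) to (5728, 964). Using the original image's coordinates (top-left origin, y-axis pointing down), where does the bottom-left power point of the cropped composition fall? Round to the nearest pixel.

x = 3602 px, y = 783 px

Crop width = 5728 − 2539 = 3189 px; one third is 1063.00 px.
Crop height = 964 − 422 = 542 px; one third is 180.67 px.
The bottom-left point is one-third across and two-thirds down within the crop:
x = 2539 + 1 × 1063.00 ≈ 3602; y = 422 + 2 × 180.67 ≈ 783.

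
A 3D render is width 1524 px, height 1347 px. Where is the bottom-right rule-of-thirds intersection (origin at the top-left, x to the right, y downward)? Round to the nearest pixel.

The bottom-right point sits two-thirds of the way across and two-thirds of the way down.
x = 2 × 1524/3 ≈ 1016; y = 2 × 1347/3 ≈ 898.

(1016, 898)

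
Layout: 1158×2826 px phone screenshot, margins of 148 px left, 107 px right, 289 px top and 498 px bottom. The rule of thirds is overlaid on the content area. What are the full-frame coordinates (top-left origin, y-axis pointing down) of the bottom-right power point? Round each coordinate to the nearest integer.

Content width = 1158 − 148 − 107 = 903 px; content height = 2826 − 289 − 498 = 2039 px.
Bottom-right is two-thirds across and two-thirds down within the content area.
x = 148 + 2 × 903/3 = 148 + 602.00 ≈ 750
y = 289 + 2 × 2039/3 = 289 + 1359.33 ≈ 1648

(750, 1648)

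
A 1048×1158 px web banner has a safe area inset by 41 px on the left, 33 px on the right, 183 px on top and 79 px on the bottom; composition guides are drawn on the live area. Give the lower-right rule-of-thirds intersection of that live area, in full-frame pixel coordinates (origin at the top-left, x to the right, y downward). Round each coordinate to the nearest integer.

Content width = 1048 − 41 − 33 = 974 px; content height = 1158 − 183 − 79 = 896 px.
Lower-right is two-thirds across and two-thirds down within the live area.
x = 41 + 2 × 974/3 = 41 + 649.33 ≈ 690
y = 183 + 2 × 896/3 = 183 + 597.33 ≈ 780

x = 690 px, y = 780 px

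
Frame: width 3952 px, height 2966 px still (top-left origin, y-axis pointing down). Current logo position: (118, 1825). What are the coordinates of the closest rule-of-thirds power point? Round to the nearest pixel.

(1317, 1977)

Third lines: x ∈ {1317, 2635}, y ∈ {989, 1977}.
118 is closer to x = 1317; 1825 is closer to y = 1977.
So the nearest intersection is the lower-left power point.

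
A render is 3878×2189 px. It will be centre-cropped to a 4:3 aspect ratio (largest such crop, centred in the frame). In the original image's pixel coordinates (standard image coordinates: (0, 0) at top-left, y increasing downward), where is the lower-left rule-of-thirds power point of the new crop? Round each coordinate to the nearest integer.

x = 1453 px, y = 1459 px

3878/2189 > 4/3, so the 4:3 crop keeps the full height 2189 and trims width to 2189 × 4/3 = 2918.67 px.
Left offset = (3878 − 2918.67)/2 = 479.67 px; top offset = 0.
Lower-left is one-third across and two-thirds down within the crop:
x = 479.67 + 1 × 2918.67/3 ≈ 1453; y = 0.00 + 2 × 2189.00/3 ≈ 1459.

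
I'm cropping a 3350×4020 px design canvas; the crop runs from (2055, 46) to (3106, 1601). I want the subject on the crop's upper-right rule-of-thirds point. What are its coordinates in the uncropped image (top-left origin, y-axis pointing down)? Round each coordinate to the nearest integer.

(2756, 564)

Crop width = 3106 − 2055 = 1051 px; one third is 350.33 px.
Crop height = 1601 − 46 = 1555 px; one third is 518.33 px.
The upper-right point is two-thirds across and one-third down within the crop:
x = 2055 + 2 × 350.33 ≈ 2756; y = 46 + 1 × 518.33 ≈ 564.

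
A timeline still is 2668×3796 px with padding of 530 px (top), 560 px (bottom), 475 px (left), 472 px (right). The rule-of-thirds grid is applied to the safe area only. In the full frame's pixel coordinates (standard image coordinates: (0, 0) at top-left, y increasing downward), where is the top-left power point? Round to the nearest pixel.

Content width = 2668 − 475 − 472 = 1721 px; content height = 3796 − 530 − 560 = 2706 px.
Top-left is one-third across and one-third down within the safe area.
x = 475 + 1 × 1721/3 = 475 + 573.67 ≈ 1049
y = 530 + 1 × 2706/3 = 530 + 902.00 ≈ 1432

x = 1049 px, y = 1432 px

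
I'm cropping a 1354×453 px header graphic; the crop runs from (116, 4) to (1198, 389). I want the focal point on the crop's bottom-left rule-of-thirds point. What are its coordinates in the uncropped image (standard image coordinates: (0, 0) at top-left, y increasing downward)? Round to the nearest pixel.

(477, 261)

Crop width = 1198 − 116 = 1082 px; one third is 360.67 px.
Crop height = 389 − 4 = 385 px; one third is 128.33 px.
The bottom-left point is one-third across and two-thirds down within the crop:
x = 116 + 1 × 360.67 ≈ 477; y = 4 + 2 × 128.33 ≈ 261.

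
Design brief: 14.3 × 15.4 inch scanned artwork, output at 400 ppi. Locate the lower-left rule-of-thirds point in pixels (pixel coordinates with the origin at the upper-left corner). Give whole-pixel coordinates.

In pixels the canvas is 14.3 × 400 = 5720 wide and 15.4 × 400 = 6160 tall.
The lower-left point is one-third across and two-thirds down:
x = 1 × 5720/3 ≈ 1907; y = 2 × 6160/3 ≈ 4107.

(1907, 4107)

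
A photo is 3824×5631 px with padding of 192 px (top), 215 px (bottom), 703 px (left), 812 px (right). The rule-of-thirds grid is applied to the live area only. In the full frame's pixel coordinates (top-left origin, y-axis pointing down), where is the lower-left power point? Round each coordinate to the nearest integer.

x = 1473 px, y = 3675 px

Content width = 3824 − 703 − 812 = 2309 px; content height = 5631 − 192 − 215 = 5224 px.
Lower-left is one-third across and two-thirds down within the live area.
x = 703 + 1 × 2309/3 = 703 + 769.67 ≈ 1473
y = 192 + 2 × 5224/3 = 192 + 3482.67 ≈ 3675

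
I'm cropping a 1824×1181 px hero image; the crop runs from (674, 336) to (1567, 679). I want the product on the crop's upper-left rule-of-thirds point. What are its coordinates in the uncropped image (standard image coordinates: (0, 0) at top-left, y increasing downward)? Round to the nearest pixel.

Crop width = 1567 − 674 = 893 px; one third is 297.67 px.
Crop height = 679 − 336 = 343 px; one third is 114.33 px.
The upper-left point is one-third across and one-third down within the crop:
x = 674 + 1 × 297.67 ≈ 972; y = 336 + 1 × 114.33 ≈ 450.

x = 972 px, y = 450 px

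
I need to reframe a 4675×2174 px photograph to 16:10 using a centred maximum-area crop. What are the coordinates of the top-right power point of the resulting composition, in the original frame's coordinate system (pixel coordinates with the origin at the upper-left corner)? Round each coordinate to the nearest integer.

4675/2174 > 16/10, so the 16:10 crop keeps the full height 2174 and trims width to 2174 × 16/10 = 3478.40 px.
Left offset = (4675 − 3478.40)/2 = 598.30 px; top offset = 0.
Top-right is two-thirds across and one-third down within the crop:
x = 598.30 + 2 × 3478.40/3 ≈ 2917; y = 0.00 + 1 × 2174.00/3 ≈ 725.

(2917, 725)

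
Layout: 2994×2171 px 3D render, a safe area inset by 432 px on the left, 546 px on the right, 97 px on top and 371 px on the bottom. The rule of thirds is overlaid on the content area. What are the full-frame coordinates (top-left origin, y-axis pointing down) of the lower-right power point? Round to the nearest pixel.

(1776, 1232)

Content width = 2994 − 432 − 546 = 2016 px; content height = 2171 − 97 − 371 = 1703 px.
Lower-right is two-thirds across and two-thirds down within the content area.
x = 432 + 2 × 2016/3 = 432 + 1344.00 ≈ 1776
y = 97 + 2 × 1703/3 = 97 + 1135.33 ≈ 1232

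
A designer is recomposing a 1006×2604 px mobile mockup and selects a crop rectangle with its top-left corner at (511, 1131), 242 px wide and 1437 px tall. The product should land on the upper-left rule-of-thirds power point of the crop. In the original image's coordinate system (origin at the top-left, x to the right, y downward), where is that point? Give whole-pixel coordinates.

x = 592 px, y = 1610 px

One third of the crop width 242 is 80.67 px.
One third of the crop height 1437 is 479.00 px.
The upper-left point is one-third across and one-third down within the crop:
x = 511 + 1 × 80.67 ≈ 592; y = 1131 + 1 × 479.00 ≈ 1610.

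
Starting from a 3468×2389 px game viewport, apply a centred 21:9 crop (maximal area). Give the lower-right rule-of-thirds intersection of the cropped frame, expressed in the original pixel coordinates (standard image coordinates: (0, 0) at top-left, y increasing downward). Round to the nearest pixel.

3468/2389 < 21/9, so the 21:9 crop keeps the full width 3468 and trims height to 3468 × 9/21 = 1486.29 px.
Top offset = (2389 − 1486.29)/2 = 451.36 px; left offset = 0.
Lower-right is two-thirds across and two-thirds down within the crop:
x = 0.00 + 2 × 3468.00/3 ≈ 2312; y = 451.36 + 2 × 1486.29/3 ≈ 1442.

x = 2312 px, y = 1442 px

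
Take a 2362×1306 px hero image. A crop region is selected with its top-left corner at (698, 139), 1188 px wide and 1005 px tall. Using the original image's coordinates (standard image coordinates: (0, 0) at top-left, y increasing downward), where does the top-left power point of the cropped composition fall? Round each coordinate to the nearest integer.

One third of the crop width 1188 is 396.00 px.
One third of the crop height 1005 is 335.00 px.
The top-left point is one-third across and one-third down within the crop:
x = 698 + 1 × 396.00 ≈ 1094; y = 139 + 1 × 335.00 ≈ 474.

x = 1094 px, y = 474 px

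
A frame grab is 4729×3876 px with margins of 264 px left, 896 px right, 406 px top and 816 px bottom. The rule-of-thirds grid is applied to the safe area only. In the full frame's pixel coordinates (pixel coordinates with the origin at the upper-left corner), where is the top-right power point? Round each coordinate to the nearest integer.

x = 2643 px, y = 1291 px

Content width = 4729 − 264 − 896 = 3569 px; content height = 3876 − 406 − 816 = 2654 px.
Top-right is two-thirds across and one-third down within the safe area.
x = 264 + 2 × 3569/3 = 264 + 2379.33 ≈ 2643
y = 406 + 1 × 2654/3 = 406 + 884.67 ≈ 1291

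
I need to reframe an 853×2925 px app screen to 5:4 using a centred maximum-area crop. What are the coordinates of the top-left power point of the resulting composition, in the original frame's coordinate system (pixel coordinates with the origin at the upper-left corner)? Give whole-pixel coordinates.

x = 284 px, y = 1349 px

853/2925 < 5/4, so the 5:4 crop keeps the full width 853 and trims height to 853 × 4/5 = 682.40 px.
Top offset = (2925 − 682.40)/2 = 1121.30 px; left offset = 0.
Top-left is one-third across and one-third down within the crop:
x = 0.00 + 1 × 853.00/3 ≈ 284; y = 1121.30 + 1 × 682.40/3 ≈ 1349.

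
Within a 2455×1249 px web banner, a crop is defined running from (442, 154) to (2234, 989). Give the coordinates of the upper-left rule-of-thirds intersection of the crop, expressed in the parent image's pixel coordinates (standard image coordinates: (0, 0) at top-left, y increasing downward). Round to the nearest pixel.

x = 1039 px, y = 432 px

Crop width = 2234 − 442 = 1792 px; one third is 597.33 px.
Crop height = 989 − 154 = 835 px; one third is 278.33 px.
The upper-left point is one-third across and one-third down within the crop:
x = 442 + 1 × 597.33 ≈ 1039; y = 154 + 1 × 278.33 ≈ 432.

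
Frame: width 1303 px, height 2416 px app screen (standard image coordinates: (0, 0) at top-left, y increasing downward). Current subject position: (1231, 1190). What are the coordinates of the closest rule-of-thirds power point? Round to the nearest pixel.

Third lines: x ∈ {434, 869}, y ∈ {805, 1611}.
1231 is closer to x = 869; 1190 is closer to y = 805.
So the nearest intersection is the upper-right power point.

(869, 805)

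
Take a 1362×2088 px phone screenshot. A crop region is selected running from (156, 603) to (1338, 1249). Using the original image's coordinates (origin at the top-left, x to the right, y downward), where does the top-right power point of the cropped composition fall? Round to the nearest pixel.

x = 944 px, y = 818 px

Crop width = 1338 − 156 = 1182 px; one third is 394.00 px.
Crop height = 1249 − 603 = 646 px; one third is 215.33 px.
The top-right point is two-thirds across and one-third down within the crop:
x = 156 + 2 × 394.00 ≈ 944; y = 603 + 1 × 215.33 ≈ 818.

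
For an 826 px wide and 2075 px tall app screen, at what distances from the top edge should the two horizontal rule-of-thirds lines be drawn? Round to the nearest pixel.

2075 / 3 = 691.67, so the horizontal lines sit at one and two thirds of 2075.

y = 692 px and y = 1383 px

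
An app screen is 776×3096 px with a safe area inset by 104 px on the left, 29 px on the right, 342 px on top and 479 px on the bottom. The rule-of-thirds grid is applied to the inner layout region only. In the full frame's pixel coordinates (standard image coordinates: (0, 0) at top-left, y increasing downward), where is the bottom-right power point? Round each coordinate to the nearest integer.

Content width = 776 − 104 − 29 = 643 px; content height = 3096 − 342 − 479 = 2275 px.
Bottom-right is two-thirds across and two-thirds down within the inner layout region.
x = 104 + 2 × 643/3 = 104 + 428.67 ≈ 533
y = 342 + 2 × 2275/3 = 342 + 1516.67 ≈ 1859

(533, 1859)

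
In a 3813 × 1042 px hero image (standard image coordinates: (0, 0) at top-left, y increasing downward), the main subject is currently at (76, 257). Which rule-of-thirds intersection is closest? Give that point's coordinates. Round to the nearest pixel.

x = 1271 px, y = 347 px

Third lines: x ∈ {1271, 2542}, y ∈ {347, 695}.
76 is closer to x = 1271; 257 is closer to y = 347.
So the nearest intersection is the upper-left power point.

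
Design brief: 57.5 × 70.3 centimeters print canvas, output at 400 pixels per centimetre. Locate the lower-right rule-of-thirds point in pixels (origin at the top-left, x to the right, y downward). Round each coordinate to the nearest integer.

In pixels the canvas is 57.5 × 400 = 23000 wide and 70.3 × 400 = 28120 tall.
The lower-right point is two-thirds across and two-thirds down:
x = 2 × 23000/3 ≈ 15333; y = 2 × 28120/3 ≈ 18747.

(15333, 18747)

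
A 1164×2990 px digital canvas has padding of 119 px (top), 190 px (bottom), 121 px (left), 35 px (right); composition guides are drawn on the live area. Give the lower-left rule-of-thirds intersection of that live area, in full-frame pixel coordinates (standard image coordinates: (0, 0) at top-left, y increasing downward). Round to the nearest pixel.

(457, 1906)

Content width = 1164 − 121 − 35 = 1008 px; content height = 2990 − 119 − 190 = 2681 px.
Lower-left is one-third across and two-thirds down within the live area.
x = 121 + 1 × 1008/3 = 121 + 336.00 ≈ 457
y = 119 + 2 × 2681/3 = 119 + 1787.33 ≈ 1906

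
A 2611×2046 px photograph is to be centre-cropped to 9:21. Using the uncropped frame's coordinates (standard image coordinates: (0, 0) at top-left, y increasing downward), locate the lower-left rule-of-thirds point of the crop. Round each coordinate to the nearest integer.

2611/2046 > 9/21, so the 9:21 crop keeps the full height 2046 and trims width to 2046 × 9/21 = 876.86 px.
Left offset = (2611 − 876.86)/2 = 867.07 px; top offset = 0.
Lower-left is one-third across and two-thirds down within the crop:
x = 867.07 + 1 × 876.86/3 ≈ 1159; y = 0.00 + 2 × 2046.00/3 ≈ 1364.

(1159, 1364)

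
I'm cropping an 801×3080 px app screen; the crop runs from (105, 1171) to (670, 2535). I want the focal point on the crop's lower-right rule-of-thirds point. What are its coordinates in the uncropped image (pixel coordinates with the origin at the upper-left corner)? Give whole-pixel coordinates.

(482, 2080)

Crop width = 670 − 105 = 565 px; one third is 188.33 px.
Crop height = 2535 − 1171 = 1364 px; one third is 454.67 px.
The lower-right point is two-thirds across and two-thirds down within the crop:
x = 105 + 2 × 188.33 ≈ 482; y = 1171 + 2 × 454.67 ≈ 2080.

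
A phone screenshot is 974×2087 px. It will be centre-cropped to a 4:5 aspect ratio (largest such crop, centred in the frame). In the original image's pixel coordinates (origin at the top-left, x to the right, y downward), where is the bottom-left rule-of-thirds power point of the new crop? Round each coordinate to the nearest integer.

(325, 1246)

974/2087 < 4/5, so the 4:5 crop keeps the full width 974 and trims height to 974 × 5/4 = 1217.50 px.
Top offset = (2087 − 1217.50)/2 = 434.75 px; left offset = 0.
Bottom-left is one-third across and two-thirds down within the crop:
x = 0.00 + 1 × 974.00/3 ≈ 325; y = 434.75 + 2 × 1217.50/3 ≈ 1246.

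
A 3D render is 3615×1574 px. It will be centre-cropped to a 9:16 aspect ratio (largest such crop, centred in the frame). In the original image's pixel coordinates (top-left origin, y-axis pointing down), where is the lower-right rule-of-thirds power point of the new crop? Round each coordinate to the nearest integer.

x = 1955 px, y = 1049 px

3615/1574 > 9/16, so the 9:16 crop keeps the full height 1574 and trims width to 1574 × 9/16 = 885.38 px.
Left offset = (3615 − 885.38)/2 = 1364.81 px; top offset = 0.
Lower-right is two-thirds across and two-thirds down within the crop:
x = 1364.81 + 2 × 885.38/3 ≈ 1955; y = 0.00 + 2 × 1574.00/3 ≈ 1049.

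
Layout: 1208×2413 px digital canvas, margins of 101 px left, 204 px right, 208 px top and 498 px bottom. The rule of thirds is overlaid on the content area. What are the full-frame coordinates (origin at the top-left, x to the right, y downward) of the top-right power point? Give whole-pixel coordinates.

x = 703 px, y = 777 px

Content width = 1208 − 101 − 204 = 903 px; content height = 2413 − 208 − 498 = 1707 px.
Top-right is two-thirds across and one-third down within the content area.
x = 101 + 2 × 903/3 = 101 + 602.00 ≈ 703
y = 208 + 1 × 1707/3 = 208 + 569.00 ≈ 777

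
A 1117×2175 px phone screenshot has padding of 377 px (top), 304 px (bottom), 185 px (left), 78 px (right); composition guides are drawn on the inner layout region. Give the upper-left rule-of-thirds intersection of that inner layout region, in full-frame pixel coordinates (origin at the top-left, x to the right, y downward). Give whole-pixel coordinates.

Content width = 1117 − 185 − 78 = 854 px; content height = 2175 − 377 − 304 = 1494 px.
Upper-left is one-third across and one-third down within the inner layout region.
x = 185 + 1 × 854/3 = 185 + 284.67 ≈ 470
y = 377 + 1 × 1494/3 = 377 + 498.00 ≈ 875

(470, 875)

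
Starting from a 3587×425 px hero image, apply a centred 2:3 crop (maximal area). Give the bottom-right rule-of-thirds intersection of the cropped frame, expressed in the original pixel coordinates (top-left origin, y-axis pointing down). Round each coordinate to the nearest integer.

x = 1841 px, y = 283 px

3587/425 > 2/3, so the 2:3 crop keeps the full height 425 and trims width to 425 × 2/3 = 283.33 px.
Left offset = (3587 − 283.33)/2 = 1651.83 px; top offset = 0.
Bottom-right is two-thirds across and two-thirds down within the crop:
x = 1651.83 + 2 × 283.33/3 ≈ 1841; y = 0.00 + 2 × 425.00/3 ≈ 283.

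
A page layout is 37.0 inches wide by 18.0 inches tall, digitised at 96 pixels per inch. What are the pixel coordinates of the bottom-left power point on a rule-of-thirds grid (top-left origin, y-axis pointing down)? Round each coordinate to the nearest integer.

In pixels the canvas is 37.0 × 96 = 3552 wide and 18.0 × 96 = 1728 tall.
The bottom-left point is one-third across and two-thirds down:
x = 1 × 3552/3 ≈ 1184; y = 2 × 1728/3 ≈ 1152.

x = 1184 px, y = 1152 px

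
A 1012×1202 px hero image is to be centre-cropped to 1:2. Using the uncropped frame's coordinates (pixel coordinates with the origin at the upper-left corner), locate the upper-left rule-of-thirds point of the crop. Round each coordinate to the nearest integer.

1012/1202 > 1/2, so the 1:2 crop keeps the full height 1202 and trims width to 1202 × 1/2 = 601.00 px.
Left offset = (1012 − 601.00)/2 = 205.50 px; top offset = 0.
Upper-left is one-third across and one-third down within the crop:
x = 205.50 + 1 × 601.00/3 ≈ 406; y = 0.00 + 1 × 1202.00/3 ≈ 401.

(406, 401)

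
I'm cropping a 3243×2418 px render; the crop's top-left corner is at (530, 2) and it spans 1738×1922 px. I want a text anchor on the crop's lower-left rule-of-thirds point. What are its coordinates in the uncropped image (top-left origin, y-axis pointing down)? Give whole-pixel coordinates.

(1109, 1283)

One third of the crop width 1738 is 579.33 px.
One third of the crop height 1922 is 640.67 px.
The lower-left point is one-third across and two-thirds down within the crop:
x = 530 + 1 × 579.33 ≈ 1109; y = 2 + 2 × 640.67 ≈ 1283.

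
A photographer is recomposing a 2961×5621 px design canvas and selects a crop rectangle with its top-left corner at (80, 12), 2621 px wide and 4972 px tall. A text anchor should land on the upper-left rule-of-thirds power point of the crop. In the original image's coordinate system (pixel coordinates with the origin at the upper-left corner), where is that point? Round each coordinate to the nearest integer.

One third of the crop width 2621 is 873.67 px.
One third of the crop height 4972 is 1657.33 px.
The upper-left point is one-third across and one-third down within the crop:
x = 80 + 1 × 873.67 ≈ 954; y = 12 + 1 × 1657.33 ≈ 1669.

(954, 1669)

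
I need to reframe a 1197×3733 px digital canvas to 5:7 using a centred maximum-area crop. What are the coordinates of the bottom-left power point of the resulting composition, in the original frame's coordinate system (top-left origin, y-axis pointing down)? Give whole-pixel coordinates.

x = 399 px, y = 2146 px

1197/3733 < 5/7, so the 5:7 crop keeps the full width 1197 and trims height to 1197 × 7/5 = 1675.80 px.
Top offset = (3733 − 1675.80)/2 = 1028.60 px; left offset = 0.
Bottom-left is one-third across and two-thirds down within the crop:
x = 0.00 + 1 × 1197.00/3 ≈ 399; y = 1028.60 + 2 × 1675.80/3 ≈ 2146.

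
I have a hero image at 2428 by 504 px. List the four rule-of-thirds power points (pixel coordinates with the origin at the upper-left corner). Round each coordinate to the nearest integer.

One third of 2428 is 809.33; one third of 504 is 168.
Vertical third lines at x = 809 and x = 1619; horizontal third lines at y = 168 and y = 336.

(809, 168), (1619, 168), (809, 336), (1619, 336)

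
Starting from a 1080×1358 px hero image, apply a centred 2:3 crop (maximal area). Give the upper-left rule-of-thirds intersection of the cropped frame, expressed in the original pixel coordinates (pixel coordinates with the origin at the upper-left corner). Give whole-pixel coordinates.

1080/1358 > 2/3, so the 2:3 crop keeps the full height 1358 and trims width to 1358 × 2/3 = 905.33 px.
Left offset = (1080 − 905.33)/2 = 87.33 px; top offset = 0.
Upper-left is one-third across and one-third down within the crop:
x = 87.33 + 1 × 905.33/3 ≈ 389; y = 0.00 + 1 × 1358.00/3 ≈ 453.

x = 389 px, y = 453 px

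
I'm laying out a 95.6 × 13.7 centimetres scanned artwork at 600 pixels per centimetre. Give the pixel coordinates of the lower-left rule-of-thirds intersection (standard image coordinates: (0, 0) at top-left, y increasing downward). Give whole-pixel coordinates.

In pixels the canvas is 95.6 × 600 = 57360 wide and 13.7 × 600 = 8220 tall.
The lower-left point is one-third across and two-thirds down:
x = 1 × 57360/3 ≈ 19120; y = 2 × 8220/3 ≈ 5480.

x = 19120 px, y = 5480 px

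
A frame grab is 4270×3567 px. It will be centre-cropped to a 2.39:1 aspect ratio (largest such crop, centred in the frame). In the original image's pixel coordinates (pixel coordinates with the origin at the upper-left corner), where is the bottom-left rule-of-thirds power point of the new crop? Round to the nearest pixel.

4270/3567 < 2.39/1, so the 2.39:1 crop keeps the full width 4270 and trims height to 4270 × 1/2.39 = 1786.61 px.
Top offset = (3567 − 1786.61)/2 = 890.19 px; left offset = 0.
Bottom-left is one-third across and two-thirds down within the crop:
x = 0.00 + 1 × 4270.00/3 ≈ 1423; y = 890.19 + 2 × 1786.61/3 ≈ 2081.

(1423, 2081)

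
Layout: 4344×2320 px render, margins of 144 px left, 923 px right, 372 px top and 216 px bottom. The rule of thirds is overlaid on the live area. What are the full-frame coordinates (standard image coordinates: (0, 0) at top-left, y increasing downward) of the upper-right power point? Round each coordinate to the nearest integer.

(2329, 949)

Content width = 4344 − 144 − 923 = 3277 px; content height = 2320 − 372 − 216 = 1732 px.
Upper-right is two-thirds across and one-third down within the live area.
x = 144 + 2 × 3277/3 = 144 + 2184.67 ≈ 2329
y = 372 + 1 × 1732/3 = 372 + 577.33 ≈ 949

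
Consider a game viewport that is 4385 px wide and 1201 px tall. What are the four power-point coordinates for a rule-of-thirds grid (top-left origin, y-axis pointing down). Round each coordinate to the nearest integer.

One third of 4385 is 1461.67; one third of 1201 is 400.33.
Vertical third lines at x = 1462 and x = 2923; horizontal third lines at y = 400 and y = 801.

(1462, 400), (2923, 400), (1462, 801), (2923, 801)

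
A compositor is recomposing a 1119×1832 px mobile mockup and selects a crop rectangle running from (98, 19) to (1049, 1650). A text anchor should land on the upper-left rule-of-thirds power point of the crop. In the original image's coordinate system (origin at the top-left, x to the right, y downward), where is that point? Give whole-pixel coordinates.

Crop width = 1049 − 98 = 951 px; one third is 317.00 px.
Crop height = 1650 − 19 = 1631 px; one third is 543.67 px.
The upper-left point is one-third across and one-third down within the crop:
x = 98 + 1 × 317.00 ≈ 415; y = 19 + 1 × 543.67 ≈ 563.

(415, 563)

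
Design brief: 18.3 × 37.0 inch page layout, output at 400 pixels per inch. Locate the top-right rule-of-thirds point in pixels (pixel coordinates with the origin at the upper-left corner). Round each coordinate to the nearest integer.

In pixels the canvas is 18.3 × 400 = 7320 wide and 37.0 × 400 = 14800 tall.
The top-right point is two-thirds across and one-third down:
x = 2 × 7320/3 ≈ 4880; y = 1 × 14800/3 ≈ 4933.

x = 4880 px, y = 4933 px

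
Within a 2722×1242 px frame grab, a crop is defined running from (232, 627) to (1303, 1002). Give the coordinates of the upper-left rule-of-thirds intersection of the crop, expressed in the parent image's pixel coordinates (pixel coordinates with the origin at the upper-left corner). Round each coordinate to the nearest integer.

x = 589 px, y = 752 px

Crop width = 1303 − 232 = 1071 px; one third is 357.00 px.
Crop height = 1002 − 627 = 375 px; one third is 125.00 px.
The upper-left point is one-third across and one-third down within the crop:
x = 232 + 1 × 357.00 ≈ 589; y = 627 + 1 × 125.00 ≈ 752.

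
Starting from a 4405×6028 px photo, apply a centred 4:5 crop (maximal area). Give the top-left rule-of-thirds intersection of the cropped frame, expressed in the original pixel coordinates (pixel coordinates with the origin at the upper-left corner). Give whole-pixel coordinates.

4405/6028 < 4/5, so the 4:5 crop keeps the full width 4405 and trims height to 4405 × 5/4 = 5506.25 px.
Top offset = (6028 − 5506.25)/2 = 260.88 px; left offset = 0.
Top-left is one-third across and one-third down within the crop:
x = 0.00 + 1 × 4405.00/3 ≈ 1468; y = 260.88 + 1 × 5506.25/3 ≈ 2096.

x = 1468 px, y = 2096 px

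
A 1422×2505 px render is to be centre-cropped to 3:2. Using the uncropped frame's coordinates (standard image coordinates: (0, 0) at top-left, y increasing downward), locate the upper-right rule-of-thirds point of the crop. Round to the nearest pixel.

x = 948 px, y = 1095 px

1422/2505 < 3/2, so the 3:2 crop keeps the full width 1422 and trims height to 1422 × 2/3 = 948.00 px.
Top offset = (2505 − 948.00)/2 = 778.50 px; left offset = 0.
Upper-right is two-thirds across and one-third down within the crop:
x = 0.00 + 2 × 1422.00/3 ≈ 948; y = 778.50 + 1 × 948.00/3 ≈ 1095.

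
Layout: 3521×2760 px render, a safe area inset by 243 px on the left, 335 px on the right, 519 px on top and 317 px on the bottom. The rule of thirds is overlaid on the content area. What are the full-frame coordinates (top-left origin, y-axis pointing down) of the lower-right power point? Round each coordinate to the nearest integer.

Content width = 3521 − 243 − 335 = 2943 px; content height = 2760 − 519 − 317 = 1924 px.
Lower-right is two-thirds across and two-thirds down within the content area.
x = 243 + 2 × 2943/3 = 243 + 1962.00 ≈ 2205
y = 519 + 2 × 1924/3 = 519 + 1282.67 ≈ 1802

x = 2205 px, y = 1802 px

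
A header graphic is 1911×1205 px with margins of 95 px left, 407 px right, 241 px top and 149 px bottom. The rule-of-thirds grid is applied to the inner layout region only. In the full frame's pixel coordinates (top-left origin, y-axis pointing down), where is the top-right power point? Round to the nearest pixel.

Content width = 1911 − 95 − 407 = 1409 px; content height = 1205 − 241 − 149 = 815 px.
Top-right is two-thirds across and one-third down within the inner layout region.
x = 95 + 2 × 1409/3 = 95 + 939.33 ≈ 1034
y = 241 + 1 × 815/3 = 241 + 271.67 ≈ 513

(1034, 513)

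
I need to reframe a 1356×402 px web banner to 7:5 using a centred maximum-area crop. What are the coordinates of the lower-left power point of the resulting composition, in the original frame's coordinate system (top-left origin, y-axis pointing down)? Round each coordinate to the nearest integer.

(584, 268)

1356/402 > 7/5, so the 7:5 crop keeps the full height 402 and trims width to 402 × 7/5 = 562.80 px.
Left offset = (1356 − 562.80)/2 = 396.60 px; top offset = 0.
Lower-left is one-third across and two-thirds down within the crop:
x = 396.60 + 1 × 562.80/3 ≈ 584; y = 0.00 + 2 × 402.00/3 ≈ 268.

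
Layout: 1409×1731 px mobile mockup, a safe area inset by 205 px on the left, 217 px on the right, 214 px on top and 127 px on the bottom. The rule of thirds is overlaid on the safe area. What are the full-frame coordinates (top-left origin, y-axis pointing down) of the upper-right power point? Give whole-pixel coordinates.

Content width = 1409 − 205 − 217 = 987 px; content height = 1731 − 214 − 127 = 1390 px.
Upper-right is two-thirds across and one-third down within the safe area.
x = 205 + 2 × 987/3 = 205 + 658.00 ≈ 863
y = 214 + 1 × 1390/3 = 214 + 463.33 ≈ 677

x = 863 px, y = 677 px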